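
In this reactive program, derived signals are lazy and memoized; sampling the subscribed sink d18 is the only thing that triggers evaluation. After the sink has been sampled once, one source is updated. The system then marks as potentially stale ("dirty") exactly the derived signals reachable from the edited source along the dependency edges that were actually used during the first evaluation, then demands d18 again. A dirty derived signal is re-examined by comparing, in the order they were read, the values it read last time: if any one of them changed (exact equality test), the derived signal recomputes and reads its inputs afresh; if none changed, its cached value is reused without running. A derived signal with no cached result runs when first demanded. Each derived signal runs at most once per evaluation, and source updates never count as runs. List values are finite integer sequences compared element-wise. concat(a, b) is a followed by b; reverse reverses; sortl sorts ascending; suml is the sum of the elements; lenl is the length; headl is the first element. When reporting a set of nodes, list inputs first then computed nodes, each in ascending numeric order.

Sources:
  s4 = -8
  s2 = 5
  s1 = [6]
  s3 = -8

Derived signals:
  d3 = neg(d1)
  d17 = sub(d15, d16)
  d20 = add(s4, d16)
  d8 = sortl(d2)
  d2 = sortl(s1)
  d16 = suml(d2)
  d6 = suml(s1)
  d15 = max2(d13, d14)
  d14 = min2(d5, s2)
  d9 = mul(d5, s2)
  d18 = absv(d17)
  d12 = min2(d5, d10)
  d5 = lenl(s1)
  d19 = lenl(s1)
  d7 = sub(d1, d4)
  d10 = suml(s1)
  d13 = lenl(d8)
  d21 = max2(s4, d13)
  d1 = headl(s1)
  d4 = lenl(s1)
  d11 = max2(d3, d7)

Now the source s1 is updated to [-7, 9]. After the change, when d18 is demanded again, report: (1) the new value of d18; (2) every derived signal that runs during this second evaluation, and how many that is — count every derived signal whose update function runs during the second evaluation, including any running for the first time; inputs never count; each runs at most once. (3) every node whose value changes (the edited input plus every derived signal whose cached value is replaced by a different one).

First demand of the output computes:
  d2 = sortl([6]) = [6]
  d5 = lenl([6]) = 1
  d8 = sortl([6]) = [6]
  d13 = lenl([6]) = 1
  d14 = min2(1, 5) = 1
  d15 = max2(1, 1) = 1
  d16 = suml([6]) = 6
  d17 = sub(1, 6) = -5
  d18 = absv(-5) = 5

After the edit, cleaning proceeds:
  d2: a read changed (s1 [6]->[-7, 9]) — executes, giving [-7, 9].
  d5: a read changed (s1 [6]->[-7, 9]) — executes, giving 2.
  d8: a read changed (d2 [6]->[-7, 9]) — executes, giving [-7, 9].
  d13: a read changed (d8 [6]->[-7, 9]) — executes, giving 2.
  d14: a read changed (d5 1->2) — executes, giving 2.
  d15: a read changed (d13 1->2; d14 1->2) — executes, giving 2.
  d16: a read changed (d2 [6]->[-7, 9]) — executes, giving 2.
  d17: a read changed (d15 1->2; d16 6->2) — executes, giving 0.
  d18: a read changed (d17 -5->0) — executes, giving 0.

Demanding d18 again yields 0.
9 derived signals run: d2, d5, d8, d13, d14, d15, d16, d17, d18.
The nodes whose values change: s1, d2, d5, d8, d13, d14, d15, d16, d17, d18.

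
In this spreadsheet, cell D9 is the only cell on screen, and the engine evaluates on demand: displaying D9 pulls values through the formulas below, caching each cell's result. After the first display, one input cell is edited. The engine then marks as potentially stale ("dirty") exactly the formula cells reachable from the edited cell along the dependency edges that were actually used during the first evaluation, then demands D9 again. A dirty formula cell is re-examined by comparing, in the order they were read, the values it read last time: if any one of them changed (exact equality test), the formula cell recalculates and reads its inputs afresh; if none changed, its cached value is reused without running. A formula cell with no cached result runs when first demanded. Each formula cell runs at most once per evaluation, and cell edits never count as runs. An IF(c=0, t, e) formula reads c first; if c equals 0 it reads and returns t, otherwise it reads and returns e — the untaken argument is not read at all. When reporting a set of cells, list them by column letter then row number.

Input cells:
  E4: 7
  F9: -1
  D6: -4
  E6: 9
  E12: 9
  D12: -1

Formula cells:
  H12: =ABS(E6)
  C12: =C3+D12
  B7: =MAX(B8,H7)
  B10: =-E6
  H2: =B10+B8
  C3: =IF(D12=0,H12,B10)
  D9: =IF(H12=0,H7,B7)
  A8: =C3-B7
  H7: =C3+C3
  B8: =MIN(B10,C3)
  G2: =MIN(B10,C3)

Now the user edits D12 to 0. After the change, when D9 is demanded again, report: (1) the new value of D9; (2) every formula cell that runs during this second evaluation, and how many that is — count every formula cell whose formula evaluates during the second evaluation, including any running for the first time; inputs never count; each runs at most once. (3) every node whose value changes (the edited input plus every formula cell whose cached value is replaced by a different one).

D9 now evaluates to 18.
Run set: B7, B8, C3, D9, H7 (5 run).
Changed values: B7, C3, D9, D12, H7.

Initial pass — values computed on the first demand:
  B10 = -(9) = -9
  H12 = ABS(9) = 9
  C3 = IF(D12=0: D12=-1 -> else branch B10) = -9
  B8 = MIN(-9, -9) = -9
  H7 = -9 + -9 = -18
  B7 = MAX(-9, -18) = -9
  D9 = IF(H12=0: H12=9 -> else branch B7) = -9

Second demand — change propagation:
  C3: re-runs because D12 -1->0; new result 9.
  B8: re-runs because C3 -9->9; new result -9 (unchanged).
  H7: re-runs because C3 -9->9; C3 -9->9; new result 18.
  B7: re-runs because H7 -18->18; new result 18.
  D9: re-runs because B7 -9->18; new result 18.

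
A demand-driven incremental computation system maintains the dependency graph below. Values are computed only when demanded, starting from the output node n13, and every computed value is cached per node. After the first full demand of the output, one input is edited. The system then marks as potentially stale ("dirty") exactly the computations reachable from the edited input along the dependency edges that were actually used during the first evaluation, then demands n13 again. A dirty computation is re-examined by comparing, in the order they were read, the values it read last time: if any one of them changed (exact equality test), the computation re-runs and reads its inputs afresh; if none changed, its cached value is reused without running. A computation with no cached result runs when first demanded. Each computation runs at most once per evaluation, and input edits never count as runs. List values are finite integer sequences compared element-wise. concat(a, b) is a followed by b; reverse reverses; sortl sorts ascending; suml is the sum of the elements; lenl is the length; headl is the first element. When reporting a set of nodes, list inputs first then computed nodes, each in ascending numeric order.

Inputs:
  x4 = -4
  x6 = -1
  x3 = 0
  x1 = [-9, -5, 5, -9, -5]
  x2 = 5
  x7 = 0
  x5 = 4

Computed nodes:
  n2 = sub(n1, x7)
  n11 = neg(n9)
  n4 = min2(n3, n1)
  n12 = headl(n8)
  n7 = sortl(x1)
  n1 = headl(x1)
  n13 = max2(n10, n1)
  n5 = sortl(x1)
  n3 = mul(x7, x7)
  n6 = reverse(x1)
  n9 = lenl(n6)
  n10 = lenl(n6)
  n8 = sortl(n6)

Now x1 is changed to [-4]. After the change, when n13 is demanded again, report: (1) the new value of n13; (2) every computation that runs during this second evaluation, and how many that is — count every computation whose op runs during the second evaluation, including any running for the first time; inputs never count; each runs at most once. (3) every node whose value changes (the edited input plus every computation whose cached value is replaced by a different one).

First evaluation (everything demanded from the output):
  n1 = headl([-9, -5, 5, -9, -5]) = -9
  n6 = reverse([-9, -5, 5, -9, -5]) = [-5, -9, 5, -5, -9]
  n10 = lenl([-5, -9, 5, -5, -9]) = 5
  n13 = max2(5, -9) = 5

Propagation after the edit:
  n1: runs — x1 [-9, -5, 5, -9, -5]->[-4]; result -4.
  n6: runs — x1 [-9, -5, 5, -9, -5]->[-4]; result [-4].
  n10: runs — n6 [-5, -9, 5, -5, -9]->[-4]; result 1.
  n13: runs — n10 5->1; n1 -9->-4; result 1.

New value of n13: 1.
Computations that run: n1, n6, n10, n13 — 4 in total.
Values that change: x1, n1, n6, n10, n13.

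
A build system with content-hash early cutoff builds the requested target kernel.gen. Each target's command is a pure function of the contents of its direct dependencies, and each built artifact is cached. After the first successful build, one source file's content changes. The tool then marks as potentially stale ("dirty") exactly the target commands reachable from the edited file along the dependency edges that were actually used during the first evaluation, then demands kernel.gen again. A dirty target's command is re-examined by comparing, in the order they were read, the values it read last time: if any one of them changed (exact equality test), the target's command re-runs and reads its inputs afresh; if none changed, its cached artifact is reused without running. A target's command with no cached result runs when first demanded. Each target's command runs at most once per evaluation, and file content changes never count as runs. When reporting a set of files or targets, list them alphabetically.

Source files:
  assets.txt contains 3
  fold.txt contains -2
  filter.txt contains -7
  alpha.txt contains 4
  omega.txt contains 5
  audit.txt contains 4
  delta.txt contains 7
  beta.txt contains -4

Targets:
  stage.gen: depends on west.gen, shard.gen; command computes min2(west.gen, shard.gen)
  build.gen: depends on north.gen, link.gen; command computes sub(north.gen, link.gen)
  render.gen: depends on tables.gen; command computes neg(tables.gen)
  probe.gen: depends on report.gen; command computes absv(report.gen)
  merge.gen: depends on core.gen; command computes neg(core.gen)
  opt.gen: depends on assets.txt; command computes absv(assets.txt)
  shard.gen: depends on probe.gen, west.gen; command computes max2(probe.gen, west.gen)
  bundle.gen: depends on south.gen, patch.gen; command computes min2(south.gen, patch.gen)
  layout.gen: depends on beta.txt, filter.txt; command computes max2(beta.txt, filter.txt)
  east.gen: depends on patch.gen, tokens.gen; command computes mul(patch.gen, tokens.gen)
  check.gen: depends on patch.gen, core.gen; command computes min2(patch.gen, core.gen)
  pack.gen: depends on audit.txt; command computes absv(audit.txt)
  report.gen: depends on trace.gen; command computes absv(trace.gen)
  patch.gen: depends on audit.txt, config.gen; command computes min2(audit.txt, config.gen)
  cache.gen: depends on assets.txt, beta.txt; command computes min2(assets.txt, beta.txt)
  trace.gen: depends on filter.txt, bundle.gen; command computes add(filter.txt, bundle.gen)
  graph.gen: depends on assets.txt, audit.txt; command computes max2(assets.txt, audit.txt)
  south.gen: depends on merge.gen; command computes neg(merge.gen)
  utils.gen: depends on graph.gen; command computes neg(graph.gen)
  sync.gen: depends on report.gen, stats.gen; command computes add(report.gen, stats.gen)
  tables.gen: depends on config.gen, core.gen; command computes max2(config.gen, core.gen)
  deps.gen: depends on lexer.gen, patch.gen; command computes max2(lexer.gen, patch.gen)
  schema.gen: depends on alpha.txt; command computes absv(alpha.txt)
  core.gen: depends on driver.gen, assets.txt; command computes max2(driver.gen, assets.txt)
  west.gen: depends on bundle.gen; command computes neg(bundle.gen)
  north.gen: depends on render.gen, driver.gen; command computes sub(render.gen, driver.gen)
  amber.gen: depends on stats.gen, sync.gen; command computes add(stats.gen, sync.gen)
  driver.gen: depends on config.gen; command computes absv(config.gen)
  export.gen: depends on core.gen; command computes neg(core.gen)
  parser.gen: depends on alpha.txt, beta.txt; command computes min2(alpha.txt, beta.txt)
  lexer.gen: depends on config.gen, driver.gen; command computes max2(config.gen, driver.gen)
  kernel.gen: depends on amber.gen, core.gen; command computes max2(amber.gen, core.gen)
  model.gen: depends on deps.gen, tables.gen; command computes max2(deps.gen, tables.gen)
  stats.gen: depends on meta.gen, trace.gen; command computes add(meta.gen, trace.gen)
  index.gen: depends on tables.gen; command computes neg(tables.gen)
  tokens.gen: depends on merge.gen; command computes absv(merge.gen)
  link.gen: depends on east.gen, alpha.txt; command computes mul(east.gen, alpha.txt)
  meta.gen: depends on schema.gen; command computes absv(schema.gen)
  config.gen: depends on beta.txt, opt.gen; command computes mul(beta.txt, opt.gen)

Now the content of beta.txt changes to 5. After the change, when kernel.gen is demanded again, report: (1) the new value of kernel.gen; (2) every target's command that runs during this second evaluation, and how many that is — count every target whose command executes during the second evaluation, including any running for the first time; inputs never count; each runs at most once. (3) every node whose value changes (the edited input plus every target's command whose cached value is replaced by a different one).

New value of kernel.gen: 15.
Target commands that run: amber.gen, bundle.gen, config.gen, core.gen, driver.gen, kernel.gen, merge.gen, patch.gen, report.gen, south.gen, stats.gen, sync.gen, trace.gen — 13 in total.
Values that change: amber.gen, beta.txt, bundle.gen, config.gen, core.gen, driver.gen, kernel.gen, merge.gen, patch.gen, report.gen, south.gen, stats.gen, trace.gen.

First evaluation (everything demanded from the output):
  opt.gen = absv(3) = 3
  config.gen = mul(-4, 3) = -12
  driver.gen = absv(-12) = 12
  core.gen = max2(12, 3) = 12
  merge.gen = neg(12) = -12
  patch.gen = min2(4, -12) = -12
  schema.gen = absv(4) = 4
  meta.gen = absv(4) = 4
  south.gen = neg(-12) = 12
  bundle.gen = min2(12, -12) = -12
  trace.gen = add(-7, -12) = -19
  report.gen = absv(-19) = 19
  stats.gen = add(4, -19) = -15
  sync.gen = add(19, -15) = 4
  amber.gen = add(-15, 4) = -11
  kernel.gen = max2(-11, 12) = 12

Propagation after the edit:
  config.gen: runs — beta.txt -4->5; result 15.
  driver.gen: runs — config.gen -12->15; result 15.
  core.gen: runs — driver.gen 12->15; result 15.
  merge.gen: runs — core.gen 12->15; result -15.
  patch.gen: runs — config.gen -12->15; result 4.
  south.gen: runs — merge.gen -12->-15; result 15.
  bundle.gen: runs — south.gen 12->15; patch.gen -12->4; result 4.
  trace.gen: runs — bundle.gen -12->4; result -3.
  report.gen: runs — trace.gen -19->-3; result 3.
  stats.gen: runs — trace.gen -19->-3; result 1.
  sync.gen: runs — report.gen 19->3; stats.gen -15->1; result 4 (same value as before).
  amber.gen: runs — stats.gen -15->1; result 5.
  kernel.gen: runs — amber.gen -11->5; core.gen 12->15; result 15.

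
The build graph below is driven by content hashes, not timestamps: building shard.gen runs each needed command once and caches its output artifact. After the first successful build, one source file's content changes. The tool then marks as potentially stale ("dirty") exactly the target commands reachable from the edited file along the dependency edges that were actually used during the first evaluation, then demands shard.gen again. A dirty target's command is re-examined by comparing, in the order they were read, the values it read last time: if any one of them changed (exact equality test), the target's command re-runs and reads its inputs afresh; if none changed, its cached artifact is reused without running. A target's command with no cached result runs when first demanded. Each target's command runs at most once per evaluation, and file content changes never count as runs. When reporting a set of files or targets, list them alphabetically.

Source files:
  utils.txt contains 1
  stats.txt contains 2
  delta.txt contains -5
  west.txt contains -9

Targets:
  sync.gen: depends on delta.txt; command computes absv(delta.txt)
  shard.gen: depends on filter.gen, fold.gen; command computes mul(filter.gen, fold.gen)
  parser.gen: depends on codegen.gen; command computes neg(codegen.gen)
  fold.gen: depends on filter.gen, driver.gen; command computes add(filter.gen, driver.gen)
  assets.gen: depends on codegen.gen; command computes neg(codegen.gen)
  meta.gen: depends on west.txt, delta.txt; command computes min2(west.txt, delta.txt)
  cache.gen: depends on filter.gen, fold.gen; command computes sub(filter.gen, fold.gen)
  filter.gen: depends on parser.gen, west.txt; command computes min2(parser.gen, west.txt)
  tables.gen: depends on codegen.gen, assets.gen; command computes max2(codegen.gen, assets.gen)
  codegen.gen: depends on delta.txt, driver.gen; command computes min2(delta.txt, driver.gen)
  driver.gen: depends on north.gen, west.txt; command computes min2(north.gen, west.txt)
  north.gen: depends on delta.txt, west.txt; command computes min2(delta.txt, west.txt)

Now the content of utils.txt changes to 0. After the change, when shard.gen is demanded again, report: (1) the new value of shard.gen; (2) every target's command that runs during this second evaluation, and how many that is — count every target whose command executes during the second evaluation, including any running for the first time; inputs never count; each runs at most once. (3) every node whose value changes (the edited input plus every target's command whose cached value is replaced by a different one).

shard.gen now evaluates to 162.
Run set: none (0 run).
Changed values: utils.txt.
The important point: nothing the output needs ever reads utils.txt, so the edit is invisible to it.

Initial pass — values computed on the first demand:
  north.gen = min2(-5, -9) = -9
  driver.gen = min2(-9, -9) = -9
  codegen.gen = min2(-5, -9) = -9
  parser.gen = neg(-9) = 9
  filter.gen = min2(9, -9) = -9
  fold.gen = add(-9, -9) = -18
  shard.gen = mul(-9, -18) = 162

Second demand — change propagation:
  no demanded computation ever read utils.txt, so the edit dirties nothing and nothing runs.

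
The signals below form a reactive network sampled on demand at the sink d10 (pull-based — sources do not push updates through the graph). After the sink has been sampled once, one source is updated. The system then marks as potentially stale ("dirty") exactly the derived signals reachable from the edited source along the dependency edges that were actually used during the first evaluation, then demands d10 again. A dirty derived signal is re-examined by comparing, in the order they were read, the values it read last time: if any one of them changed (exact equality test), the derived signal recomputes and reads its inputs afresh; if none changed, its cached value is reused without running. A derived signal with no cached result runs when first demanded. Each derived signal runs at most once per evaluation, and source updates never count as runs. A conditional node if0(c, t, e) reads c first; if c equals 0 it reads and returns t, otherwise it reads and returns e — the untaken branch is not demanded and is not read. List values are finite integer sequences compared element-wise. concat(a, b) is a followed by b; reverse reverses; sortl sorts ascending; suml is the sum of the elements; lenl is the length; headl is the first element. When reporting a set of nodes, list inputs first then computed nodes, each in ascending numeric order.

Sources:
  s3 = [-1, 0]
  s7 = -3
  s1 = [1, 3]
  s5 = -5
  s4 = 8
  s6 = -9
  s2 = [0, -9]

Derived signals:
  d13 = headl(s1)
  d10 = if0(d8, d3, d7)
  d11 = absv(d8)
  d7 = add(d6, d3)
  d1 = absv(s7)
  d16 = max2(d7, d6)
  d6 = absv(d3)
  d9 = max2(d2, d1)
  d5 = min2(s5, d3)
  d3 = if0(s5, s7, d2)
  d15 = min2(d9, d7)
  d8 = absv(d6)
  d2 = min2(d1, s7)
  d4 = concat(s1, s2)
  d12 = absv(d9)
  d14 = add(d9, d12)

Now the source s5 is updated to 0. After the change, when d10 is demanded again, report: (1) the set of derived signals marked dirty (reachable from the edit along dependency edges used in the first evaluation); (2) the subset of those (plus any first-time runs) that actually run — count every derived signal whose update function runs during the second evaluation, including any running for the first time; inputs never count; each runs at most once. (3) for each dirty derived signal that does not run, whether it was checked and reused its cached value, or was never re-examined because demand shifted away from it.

Dirty set: d3, d6, d7, d8, d10.
Run set: d3 (1 run).
Re-examined without running (cache reused): d6, d7, d8, d10.
The important point: d3 recomputes to an identical value, and the output ends up unchanged.

Initial pass — values computed on the first demand:
  d1 = absv(-3) = 3
  d2 = min2(3, -3) = -3
  d3 = if0(s5=-5 -> else branch d2) = -3
  d6 = absv(-3) = 3
  d7 = add(3, -3) = 0
  d8 = absv(3) = 3
  d10 = if0(d8=3 -> else branch d7) = 0

Second demand — change propagation:
  d3: re-runs because s5 -5->0; new result -3 (unchanged).
  d6: re-examined; everything it read last time is the same (d3 unchanged) — cache 3 kept, no run.
  d7: re-examined; everything it read last time is the same (d6 unchanged, d3 unchanged) — cache 0 kept, no run.
  d8: re-examined; everything it read last time is the same (d6 unchanged) — cache 3 kept, no run.
  d10: re-examined; everything it read last time is the same (d8 unchanged, d7 unchanged) — cache 0 kept, no run.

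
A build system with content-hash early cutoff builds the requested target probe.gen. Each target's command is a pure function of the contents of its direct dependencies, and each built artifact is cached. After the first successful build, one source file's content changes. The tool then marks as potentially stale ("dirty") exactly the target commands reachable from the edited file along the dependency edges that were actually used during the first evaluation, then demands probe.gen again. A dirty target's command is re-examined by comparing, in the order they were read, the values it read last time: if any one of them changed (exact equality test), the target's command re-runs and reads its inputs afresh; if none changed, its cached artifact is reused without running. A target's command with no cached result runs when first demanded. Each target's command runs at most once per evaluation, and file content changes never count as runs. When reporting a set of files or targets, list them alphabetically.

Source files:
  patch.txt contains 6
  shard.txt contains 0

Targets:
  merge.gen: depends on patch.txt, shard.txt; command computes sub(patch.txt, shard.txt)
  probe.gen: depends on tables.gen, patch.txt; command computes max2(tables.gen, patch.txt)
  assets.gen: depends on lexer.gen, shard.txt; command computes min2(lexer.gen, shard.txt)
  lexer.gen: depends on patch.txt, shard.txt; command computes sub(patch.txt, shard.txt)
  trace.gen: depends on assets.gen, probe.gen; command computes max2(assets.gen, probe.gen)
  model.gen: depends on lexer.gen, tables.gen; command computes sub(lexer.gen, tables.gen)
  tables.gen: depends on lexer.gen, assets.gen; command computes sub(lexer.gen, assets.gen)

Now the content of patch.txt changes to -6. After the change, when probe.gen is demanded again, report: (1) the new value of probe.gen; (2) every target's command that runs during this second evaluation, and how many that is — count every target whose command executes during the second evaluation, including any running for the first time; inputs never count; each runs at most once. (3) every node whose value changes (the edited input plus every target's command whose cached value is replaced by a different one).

New value of probe.gen: 0.
Target commands that run: assets.gen, lexer.gen, probe.gen, tables.gen — 4 in total.
Values that change: assets.gen, lexer.gen, patch.txt, probe.gen, tables.gen.

First evaluation (everything demanded from the output):
  lexer.gen = sub(6, 0) = 6
  assets.gen = min2(6, 0) = 0
  tables.gen = sub(6, 0) = 6
  probe.gen = max2(6, 6) = 6

Propagation after the edit:
  lexer.gen: runs — patch.txt 6->-6; result -6.
  assets.gen: runs — lexer.gen 6->-6; result -6.
  tables.gen: runs — lexer.gen 6->-6; assets.gen 0->-6; result 0.
  probe.gen: runs — tables.gen 6->0; patch.txt 6->-6; result 0.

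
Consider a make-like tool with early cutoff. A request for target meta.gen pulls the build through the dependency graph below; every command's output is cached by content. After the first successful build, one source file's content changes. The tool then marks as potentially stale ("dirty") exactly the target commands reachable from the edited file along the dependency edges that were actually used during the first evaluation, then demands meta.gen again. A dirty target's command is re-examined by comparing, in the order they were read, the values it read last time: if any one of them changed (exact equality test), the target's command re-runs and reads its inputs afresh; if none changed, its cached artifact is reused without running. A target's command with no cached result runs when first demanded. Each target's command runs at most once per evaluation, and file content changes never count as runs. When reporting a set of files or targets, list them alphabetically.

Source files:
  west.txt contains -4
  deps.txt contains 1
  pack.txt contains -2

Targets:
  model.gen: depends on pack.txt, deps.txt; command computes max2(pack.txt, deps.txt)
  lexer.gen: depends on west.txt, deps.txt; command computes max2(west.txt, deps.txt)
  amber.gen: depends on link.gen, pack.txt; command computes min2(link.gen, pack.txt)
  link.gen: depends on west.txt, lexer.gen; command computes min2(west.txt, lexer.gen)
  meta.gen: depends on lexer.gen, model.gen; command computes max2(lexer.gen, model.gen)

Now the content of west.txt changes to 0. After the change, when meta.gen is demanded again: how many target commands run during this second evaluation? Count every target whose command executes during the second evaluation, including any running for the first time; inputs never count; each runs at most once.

First demand of the output computes:
  lexer.gen = max2(-4, 1) = 1
  model.gen = max2(-2, 1) = 1
  meta.gen = max2(1, 1) = 1

After the edit, cleaning proceeds:
  lexer.gen: a read changed (west.txt -4->0) — executes, giving 1 — identical to its old value.
  meta.gen: dirty, but its reads are unchanged (lexer.gen unchanged, model.gen unchanged); cached 1 stands.

Note the absorption at lexer.gen: it re-runs yet its value is the same, leaving the output's value untouched.

1 target commands run: lexer.gen.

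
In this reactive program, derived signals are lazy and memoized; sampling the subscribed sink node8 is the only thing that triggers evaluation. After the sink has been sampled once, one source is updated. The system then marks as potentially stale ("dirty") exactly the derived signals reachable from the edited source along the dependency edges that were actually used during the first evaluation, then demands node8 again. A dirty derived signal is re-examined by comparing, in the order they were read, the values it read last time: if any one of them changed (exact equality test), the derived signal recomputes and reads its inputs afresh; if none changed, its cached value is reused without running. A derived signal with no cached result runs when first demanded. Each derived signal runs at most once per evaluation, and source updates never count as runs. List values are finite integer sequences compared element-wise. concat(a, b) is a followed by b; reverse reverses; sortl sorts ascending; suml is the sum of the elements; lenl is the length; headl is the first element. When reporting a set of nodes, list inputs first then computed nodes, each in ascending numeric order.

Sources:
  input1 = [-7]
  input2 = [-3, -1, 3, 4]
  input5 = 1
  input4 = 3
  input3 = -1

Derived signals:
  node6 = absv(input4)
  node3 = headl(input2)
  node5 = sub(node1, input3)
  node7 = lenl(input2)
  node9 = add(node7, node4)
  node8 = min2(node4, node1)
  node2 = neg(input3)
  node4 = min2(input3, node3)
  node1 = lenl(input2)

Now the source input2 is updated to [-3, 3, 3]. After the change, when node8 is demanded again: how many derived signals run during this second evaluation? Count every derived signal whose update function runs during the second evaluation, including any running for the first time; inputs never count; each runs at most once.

First demand of the output computes:
  node1 = lenl([-3, -1, 3, 4]) = 4
  node3 = headl([-3, -1, 3, 4]) = -3
  node4 = min2(-1, -3) = -3
  node8 = min2(-3, 4) = -3

After the edit, cleaning proceeds:
  node1: a read changed (input2 [-3, -1, 3, 4]->[-3, 3, 3]) — executes, giving 3.
  node3: a read changed (input2 [-3, -1, 3, 4]->[-3, 3, 3]) — executes, giving -3 — identical to its old value.
  node4: dirty, but its reads are unchanged (input3 unchanged, node3 unchanged); cached -3 stands.
  node8: a read changed (node1 4->3) — executes, giving -3 — identical to its old value.

Note where the cutoff bites: node4 is checked, finds nothing changed, and keeps its cache.

3 derived signals run: node1, node3, node8.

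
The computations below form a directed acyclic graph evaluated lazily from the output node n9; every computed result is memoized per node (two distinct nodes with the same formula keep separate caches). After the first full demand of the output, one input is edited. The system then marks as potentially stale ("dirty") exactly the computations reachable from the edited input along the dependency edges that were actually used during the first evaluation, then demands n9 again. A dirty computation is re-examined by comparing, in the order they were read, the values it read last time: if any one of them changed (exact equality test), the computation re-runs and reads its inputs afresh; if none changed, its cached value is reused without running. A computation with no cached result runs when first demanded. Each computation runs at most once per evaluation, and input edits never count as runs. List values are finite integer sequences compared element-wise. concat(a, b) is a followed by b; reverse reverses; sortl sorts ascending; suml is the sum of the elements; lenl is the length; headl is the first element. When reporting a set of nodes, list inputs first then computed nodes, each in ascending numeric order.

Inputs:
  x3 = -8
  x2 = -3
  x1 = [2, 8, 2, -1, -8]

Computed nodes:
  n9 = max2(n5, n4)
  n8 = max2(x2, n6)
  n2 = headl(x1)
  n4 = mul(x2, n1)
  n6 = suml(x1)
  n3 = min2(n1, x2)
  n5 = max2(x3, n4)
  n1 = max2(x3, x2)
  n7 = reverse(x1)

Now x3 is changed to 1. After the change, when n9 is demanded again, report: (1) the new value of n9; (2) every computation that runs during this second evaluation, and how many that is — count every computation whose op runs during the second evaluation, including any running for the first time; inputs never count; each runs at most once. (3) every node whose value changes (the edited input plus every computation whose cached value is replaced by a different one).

First demand of the output computes:
  n1 = max2(-8, -3) = -3
  n4 = mul(-3, -3) = 9
  n5 = max2(-8, 9) = 9
  n9 = max2(9, 9) = 9

After the edit, cleaning proceeds:
  n1: a read changed (x3 -8->1) — executes, giving 1.
  n4: a read changed (n1 -3->1) — executes, giving -3.
  n5: a read changed (x3 -8->1; n4 9->-3) — executes, giving 1.
  n9: a read changed (n5 9->1; n4 9->-3) — executes, giving 1.

Demanding n9 again yields 1.
4 computations run: n1, n4, n5, n9.
The nodes whose values change: x3, n1, n4, n5, n9.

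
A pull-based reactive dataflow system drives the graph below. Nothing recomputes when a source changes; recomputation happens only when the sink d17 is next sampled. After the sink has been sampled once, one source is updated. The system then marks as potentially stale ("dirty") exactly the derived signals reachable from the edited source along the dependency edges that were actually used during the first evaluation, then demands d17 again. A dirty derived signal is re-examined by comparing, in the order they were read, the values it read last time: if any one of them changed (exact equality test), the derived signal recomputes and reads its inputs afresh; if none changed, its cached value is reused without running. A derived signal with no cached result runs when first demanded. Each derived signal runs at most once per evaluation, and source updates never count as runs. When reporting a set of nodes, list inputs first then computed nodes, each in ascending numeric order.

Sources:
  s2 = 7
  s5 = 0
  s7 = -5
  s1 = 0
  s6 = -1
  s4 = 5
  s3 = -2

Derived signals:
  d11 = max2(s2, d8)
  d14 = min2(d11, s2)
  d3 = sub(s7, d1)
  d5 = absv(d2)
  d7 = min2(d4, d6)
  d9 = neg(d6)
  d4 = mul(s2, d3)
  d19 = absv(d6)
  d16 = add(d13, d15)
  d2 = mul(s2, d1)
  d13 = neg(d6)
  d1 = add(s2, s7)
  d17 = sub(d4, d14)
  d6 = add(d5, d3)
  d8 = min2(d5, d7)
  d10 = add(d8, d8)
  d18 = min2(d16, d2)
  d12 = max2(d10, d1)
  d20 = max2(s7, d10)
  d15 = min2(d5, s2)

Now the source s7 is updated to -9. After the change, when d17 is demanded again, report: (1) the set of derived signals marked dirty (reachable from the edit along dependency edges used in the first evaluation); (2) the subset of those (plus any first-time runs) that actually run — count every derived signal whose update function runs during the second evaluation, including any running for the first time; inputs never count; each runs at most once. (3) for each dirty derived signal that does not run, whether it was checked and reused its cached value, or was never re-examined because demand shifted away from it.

Marked dirty: d1, d2, d3, d4, d5, d6, d7, d8, d11, d14, d17.
Derived signals that run: d1, d2, d3, d5 — 4 in total.
Checked but reused from cache: d4, d6, d7, d8, d11, d14, d17.
Key observation: the cutoff stops propagation at d4 — its inputs' values are unchanged, so it reuses its cache.

First evaluation (everything demanded from the output):
  d1 = add(7, -5) = 2
  d2 = mul(7, 2) = 14
  d3 = sub(-5, 2) = -7
  d4 = mul(7, -7) = -49
  d5 = absv(14) = 14
  d6 = add(14, -7) = 7
  d7 = min2(-49, 7) = -49
  d8 = min2(14, -49) = -49
  d11 = max2(7, -49) = 7
  d14 = min2(7, 7) = 7
  d17 = sub(-49, 7) = -56

Propagation after the edit:
  d1: runs — s7 -5->-9; result -2.
  d2: runs — d1 2->-2; result -14.
  d3: runs — s7 -5->-9; d1 2->-2; result -7 (same value as before).
  d4: checked — values it read are unchanged (s2 unchanged, d3 unchanged); reused cached -49 without running.
  d5: runs — d2 14->-14; result 14 (same value as before).
  d6: checked — values it read are unchanged (d5 unchanged, d3 unchanged); reused cached 7 without running.
  d7: checked — values it read are unchanged (d4 unchanged, d6 unchanged); reused cached -49 without running.
  d8: checked — values it read are unchanged (d5 unchanged, d7 unchanged); reused cached -49 without running.
  d11: checked — values it read are unchanged (s2 unchanged, d8 unchanged); reused cached 7 without running.
  d14: checked — values it read are unchanged (d11 unchanged, s2 unchanged); reused cached 7 without running.
  d17: checked — values it read are unchanged (d4 unchanged, d14 unchanged); reused cached -56 without running.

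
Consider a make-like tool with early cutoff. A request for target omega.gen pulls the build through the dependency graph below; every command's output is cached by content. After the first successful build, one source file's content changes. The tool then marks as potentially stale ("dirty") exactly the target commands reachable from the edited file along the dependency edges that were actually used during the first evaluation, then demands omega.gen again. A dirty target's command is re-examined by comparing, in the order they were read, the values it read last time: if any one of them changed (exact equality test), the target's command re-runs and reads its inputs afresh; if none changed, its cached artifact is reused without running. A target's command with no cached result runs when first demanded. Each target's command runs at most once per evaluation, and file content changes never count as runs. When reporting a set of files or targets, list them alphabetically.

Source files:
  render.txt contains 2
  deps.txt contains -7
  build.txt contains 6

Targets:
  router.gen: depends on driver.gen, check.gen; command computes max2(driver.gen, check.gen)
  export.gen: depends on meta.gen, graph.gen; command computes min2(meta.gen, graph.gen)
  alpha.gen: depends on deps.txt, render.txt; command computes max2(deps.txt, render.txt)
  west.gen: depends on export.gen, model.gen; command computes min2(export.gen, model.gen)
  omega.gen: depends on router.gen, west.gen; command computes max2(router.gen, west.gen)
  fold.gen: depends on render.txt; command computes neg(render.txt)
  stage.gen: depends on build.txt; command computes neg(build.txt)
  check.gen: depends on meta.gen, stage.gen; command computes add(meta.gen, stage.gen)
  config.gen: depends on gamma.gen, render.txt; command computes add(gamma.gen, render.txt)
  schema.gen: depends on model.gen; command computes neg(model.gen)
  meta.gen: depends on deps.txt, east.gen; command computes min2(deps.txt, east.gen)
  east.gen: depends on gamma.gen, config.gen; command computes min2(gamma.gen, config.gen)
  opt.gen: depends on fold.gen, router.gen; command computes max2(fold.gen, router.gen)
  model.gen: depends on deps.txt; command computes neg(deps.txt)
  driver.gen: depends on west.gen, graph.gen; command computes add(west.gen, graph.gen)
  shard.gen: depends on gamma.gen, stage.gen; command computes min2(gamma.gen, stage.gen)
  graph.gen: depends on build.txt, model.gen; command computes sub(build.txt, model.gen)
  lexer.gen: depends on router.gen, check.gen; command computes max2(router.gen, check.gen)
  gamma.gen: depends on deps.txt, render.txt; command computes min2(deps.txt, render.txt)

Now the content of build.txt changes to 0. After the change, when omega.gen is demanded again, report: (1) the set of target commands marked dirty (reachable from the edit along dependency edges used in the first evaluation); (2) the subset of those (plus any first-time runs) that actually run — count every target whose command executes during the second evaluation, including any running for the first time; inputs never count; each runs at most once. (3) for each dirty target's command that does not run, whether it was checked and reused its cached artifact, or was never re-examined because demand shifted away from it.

The edit dirties: check.gen, driver.gen, export.gen, graph.gen, omega.gen, router.gen, stage.gen, west.gen.
7 target commands run: check.gen, driver.gen, export.gen, graph.gen, omega.gen, router.gen, stage.gen.
Cache hits after checking: west.gen.
Note where the cutoff bites: west.gen is checked, finds nothing changed, and keeps its cache.

First demand of the output computes:
  gamma.gen = min2(-7, 2) = -7
  config.gen = add(-7, 2) = -5
  east.gen = min2(-7, -5) = -7
  meta.gen = min2(-7, -7) = -7
  model.gen = neg(-7) = 7
  graph.gen = sub(6, 7) = -1
  export.gen = min2(-7, -1) = -7
  stage.gen = neg(6) = -6
  check.gen = add(-7, -6) = -13
  west.gen = min2(-7, 7) = -7
  driver.gen = add(-7, -1) = -8
  router.gen = max2(-8, -13) = -8
  omega.gen = max2(-8, -7) = -7

After the edit, cleaning proceeds:
  graph.gen: a read changed (build.txt 6->0) — executes, giving -7.
  export.gen: a read changed (graph.gen -1->-7) — executes, giving -7 — identical to its old value.
  stage.gen: a read changed (build.txt 6->0) — executes, giving 0.
  check.gen: a read changed (stage.gen -6->0) — executes, giving -7.
  west.gen: dirty, but its reads are unchanged (export.gen unchanged, model.gen unchanged); cached -7 stands.
  driver.gen: a read changed (graph.gen -1->-7) — executes, giving -14.
  router.gen: a read changed (driver.gen -8->-14; check.gen -13->-7) — executes, giving -7.
  omega.gen: a read changed (router.gen -8->-7) — executes, giving -7 — identical to its old value.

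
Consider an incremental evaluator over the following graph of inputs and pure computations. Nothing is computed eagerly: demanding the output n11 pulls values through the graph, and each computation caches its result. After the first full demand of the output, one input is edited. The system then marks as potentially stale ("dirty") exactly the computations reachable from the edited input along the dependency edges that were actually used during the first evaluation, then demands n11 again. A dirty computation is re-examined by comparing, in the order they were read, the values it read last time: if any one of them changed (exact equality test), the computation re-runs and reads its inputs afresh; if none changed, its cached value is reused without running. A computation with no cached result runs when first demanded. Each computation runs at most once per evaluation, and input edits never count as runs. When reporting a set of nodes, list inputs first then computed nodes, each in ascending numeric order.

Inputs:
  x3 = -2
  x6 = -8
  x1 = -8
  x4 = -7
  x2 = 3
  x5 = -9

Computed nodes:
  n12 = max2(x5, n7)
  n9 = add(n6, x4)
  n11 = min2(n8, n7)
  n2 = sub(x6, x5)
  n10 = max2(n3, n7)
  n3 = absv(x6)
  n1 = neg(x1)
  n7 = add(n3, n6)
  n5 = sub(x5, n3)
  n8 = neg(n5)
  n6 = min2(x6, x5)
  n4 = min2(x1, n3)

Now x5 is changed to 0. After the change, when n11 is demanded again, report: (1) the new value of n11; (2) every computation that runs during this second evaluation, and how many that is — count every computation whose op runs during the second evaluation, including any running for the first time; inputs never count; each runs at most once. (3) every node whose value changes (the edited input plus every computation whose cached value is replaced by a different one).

Initial pass — values computed on the first demand:
  n3 = absv(-8) = 8
  n5 = sub(-9, 8) = -17
  n6 = min2(-8, -9) = -9
  n7 = add(8, -9) = -1
  n8 = neg(-17) = 17
  n11 = min2(17, -1) = -1

Second demand — change propagation:
  n5: re-runs because x5 -9->0; new result -8.
  n6: re-runs because x5 -9->0; new result -8.
  n7: re-runs because n6 -9->-8; new result 0.
  n8: re-runs because n5 -17->-8; new result 8.
  n11: re-runs because n8 17->8; n7 -1->0; new result 0.

n11 now evaluates to 0.
Run set: n5, n6, n7, n8, n11 (5 run).
Changed values: x5, n5, n6, n7, n8, n11.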